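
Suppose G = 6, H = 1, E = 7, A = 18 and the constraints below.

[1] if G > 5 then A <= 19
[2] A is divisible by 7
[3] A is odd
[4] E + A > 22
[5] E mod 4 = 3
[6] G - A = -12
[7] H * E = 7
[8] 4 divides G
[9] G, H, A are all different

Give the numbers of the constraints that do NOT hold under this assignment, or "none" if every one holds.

[1] G = 6 > 5, so we need A ≤ 19; A = 18 ≤ 19  OK
[2] 18 = 7*2 + 4, so 7 does not divide 18  FAIL
[3] A = 18 is even  FAIL
[4] E + A = 7 + 18 = 25; 25 > 22  OK
[5] 7 mod 4 = 3  OK
[6] G - A = 6 - 18 = -12  OK
[7] H * E = 1 * 7 = 7  OK
[8] 6 = 4*1 + 2, so 4 does not divide 6  FAIL
[9] values 6, 1, 18 are pairwise distinct  OK

Constraints 2, 3, and 8 are violated.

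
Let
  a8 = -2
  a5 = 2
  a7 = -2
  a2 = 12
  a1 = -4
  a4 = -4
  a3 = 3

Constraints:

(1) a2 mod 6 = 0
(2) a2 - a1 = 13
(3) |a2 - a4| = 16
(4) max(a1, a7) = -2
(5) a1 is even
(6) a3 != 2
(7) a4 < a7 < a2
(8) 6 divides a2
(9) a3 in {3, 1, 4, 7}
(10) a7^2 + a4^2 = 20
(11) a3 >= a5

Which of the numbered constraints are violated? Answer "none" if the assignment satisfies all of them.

Constraint 2 is violated.

(1) 12 mod 6 = 0  ✔
(2) a2 - a1 = 12 - (-4) = 16, not 13  ✘
(3) |12 - (-4)| = 16  ✔
(4) max(-4, -2) = -2  ✔
(5) a1 = -4 is even  ✔
(6) a3 = 3, and 3 ≠ 2  ✔
(7) values -4 < -2 < 12  ✔
(8) 12 / 6 = 2, so 6 divides 12  ✔
(9) a3 = 3 is in {3, 1, 4, 7}  ✔
(10) a7^2 + a4^2 = (-2)^2 + (-4)^2 = 4 + 16 = 20  ✔
(11) a3 = 3, a5 = 2; 3 ≥ 2  ✔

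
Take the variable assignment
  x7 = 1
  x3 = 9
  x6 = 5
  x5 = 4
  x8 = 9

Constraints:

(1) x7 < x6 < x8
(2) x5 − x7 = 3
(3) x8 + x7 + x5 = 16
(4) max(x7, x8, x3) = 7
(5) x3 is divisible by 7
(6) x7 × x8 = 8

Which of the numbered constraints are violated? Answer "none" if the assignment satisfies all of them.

(1) values 1 < 5 < 9 — satisfied.
(2) x5 − x7 = 4 − 1 = 3 — satisfied.
(3) x8 + x7 + x5 = 9 + 1 + 4 = 14, not 16 — violated.
(4) max(1, 9, 9) = 9, not 7 — violated.
(5) 9 = 7×1 + 2, so 7 does not divide 9 — violated.
(6) x7 × x8 = 1 × 9 = 9, not 8 — violated.

Constraints 3, 4, 5, 6 are violated.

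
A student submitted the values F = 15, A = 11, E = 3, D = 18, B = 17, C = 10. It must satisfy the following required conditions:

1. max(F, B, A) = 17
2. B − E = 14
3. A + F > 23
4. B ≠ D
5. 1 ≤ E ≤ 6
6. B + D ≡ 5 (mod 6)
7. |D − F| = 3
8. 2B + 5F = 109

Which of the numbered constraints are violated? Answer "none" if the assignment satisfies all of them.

None — every constraint holds.

1. max(15, 17, 11) = 17  true
2. B − E = 17 − 3 = 14  true
3. A + F = 11 + 15 = 26; 26 > 23  true
4. B = 17, D = 18; distinct  true
5. E = 3 lies in [1, 6]  true
6. B + D = 35; 35 mod 6 = 5  true
7. |18 − 15| = 3  true
8. 2B + 5F = 2(17) + 5(15) = 109  true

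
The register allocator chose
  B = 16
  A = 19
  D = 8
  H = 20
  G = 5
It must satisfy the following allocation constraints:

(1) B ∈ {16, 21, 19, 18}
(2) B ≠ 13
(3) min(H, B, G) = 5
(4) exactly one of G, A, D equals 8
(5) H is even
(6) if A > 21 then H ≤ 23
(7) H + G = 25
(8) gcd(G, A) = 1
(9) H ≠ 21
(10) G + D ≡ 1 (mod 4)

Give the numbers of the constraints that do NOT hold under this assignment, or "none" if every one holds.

(1) B = 16 is in {16, 21, 19, 18}  ✔
(2) B = 16, and 16 ≠ 13  ✔
(3) min(20, 16, 5) = 5  ✔
(4) G=5, A=19, D=8; 1 of them equals 8  ✔
(5) H = 20 is even  ✔
(6) A = 19, not > 21; antecedent false, conditional vacuously true  ✔
(7) H + G = 20 + 5 = 25  ✔
(8) gcd(5, 19) = 1  ✔
(9) H = 20, and 20 ≠ 21  ✔
(10) G + D = 13; 13 mod 4 = 1  ✔

All constraints are satisfied.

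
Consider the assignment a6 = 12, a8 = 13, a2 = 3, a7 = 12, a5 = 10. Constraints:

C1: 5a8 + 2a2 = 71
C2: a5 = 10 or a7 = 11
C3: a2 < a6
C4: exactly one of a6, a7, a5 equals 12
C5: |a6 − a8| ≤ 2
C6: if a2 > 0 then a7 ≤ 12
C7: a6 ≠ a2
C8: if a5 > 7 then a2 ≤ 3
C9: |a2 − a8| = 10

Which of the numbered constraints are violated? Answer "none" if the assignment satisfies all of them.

No — constraint 4 is not satisfied.

C1: 5a8 + 2a2 = 5(13) + 2(3) = 71  yes
C2: a5 = 10 = 10 (first disjunct)  yes
C3: a2 = 3, a6 = 12; 3 < 12  yes
C4: a6=12, a7=12, a5=10; 2 of them equal 12, not exactly one  no
C5: |12 − 13| = 1; 1 ≤ 2  yes
C6: a2 = 3 > 0, so we need a7 ≤ 12; a7 = 12 ≤ 12  yes
C7: a6 = 12, a2 = 3; distinct  yes
C8: a5 = 10 > 7, so we need a2 ≤ 3; a2 = 3 ≤ 3  yes
C9: |3 − 13| = 10  yes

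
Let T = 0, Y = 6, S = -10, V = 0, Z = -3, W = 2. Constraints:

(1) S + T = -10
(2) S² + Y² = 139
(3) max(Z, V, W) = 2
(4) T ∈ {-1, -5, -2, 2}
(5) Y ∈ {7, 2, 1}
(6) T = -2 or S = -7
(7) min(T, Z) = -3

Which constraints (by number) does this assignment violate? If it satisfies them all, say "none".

Constraints 2, 4, 5, and 6 are violated.

(1) S + T = -10 + 0 = -10  true
(2) S² + Y² = (-10)² + 6² = 100 + 36 = 136, not 139  false
(3) max(-3, 0, 2) = 2  true
(4) T = 0 is not in {-1, -5, -2, 2}  false
(5) Y = 6 is not in {7, 2, 1}  false
(6) T = 0 ≠ -2 and S = -10 ≠ -7; both disjuncts false  false
(7) min(0, -3) = -3  true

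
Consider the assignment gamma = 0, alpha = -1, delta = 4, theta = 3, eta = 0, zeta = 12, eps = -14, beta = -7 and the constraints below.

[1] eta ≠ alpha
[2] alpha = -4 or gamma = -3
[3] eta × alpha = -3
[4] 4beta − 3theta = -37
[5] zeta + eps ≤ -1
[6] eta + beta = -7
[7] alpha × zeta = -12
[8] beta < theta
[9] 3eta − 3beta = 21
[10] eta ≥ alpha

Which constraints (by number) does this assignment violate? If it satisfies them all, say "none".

[1] eta = 0, alpha = -1; distinct — OK.
[2] alpha = -1 ≠ -4 and gamma = 0 ≠ -3; both disjuncts false — violated.
[3] eta × alpha = 0 × (-1) = 0, not -3 — violated.
[4] 4beta − 3theta = 4(-7) − 3(3) = -37 — OK.
[5] zeta + eps = 12 + (-14) = -2; -2 ≤ -1 — OK.
[6] eta + beta = 0 + (-7) = -7 — OK.
[7] alpha × zeta = -1 × 12 = -12 — OK.
[8] beta = -7, theta = 3; -7 < 3 — OK.
[9] 3eta − 3beta = 3(0) − 3(-7) = 21 — OK.
[10] eta = 0, alpha = -1; 0 ≥ -1 — OK.

No — constraints 2 and 3 are not satisfied.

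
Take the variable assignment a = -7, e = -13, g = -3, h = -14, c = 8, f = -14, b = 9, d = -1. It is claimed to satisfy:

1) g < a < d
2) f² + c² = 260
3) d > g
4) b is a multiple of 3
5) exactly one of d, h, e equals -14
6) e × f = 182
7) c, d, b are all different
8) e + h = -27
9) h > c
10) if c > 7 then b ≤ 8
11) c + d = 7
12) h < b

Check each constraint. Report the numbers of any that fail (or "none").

1) values -3, -7, -1; g = -3 is not < a = -7 — violated.
2) f² + c² = (-14)² + 8² = 196 + 64 = 260 — OK.
3) d = -1, g = -3; -1 > -3 — OK.
4) 9 / 3 = 3, so 3 divides 9 — OK.
5) d=-1, h=-14, e=-13; 1 of them equals -14 — OK.
6) e × f = -13 × (-14) = 182 — OK.
7) values 8, -1, 9 are pairwise distinct — OK.
8) e + h = -13 + (-14) = -27 — OK.
9) h = -14, c = 8; -14 ≤ 8 (want >) — violated.
10) c = 8 > 7, so we need b ≤ 8; but b = 9 > 8 — violated.
11) c + d = 8 + (-1) = 7 — OK.
12) h = -14, b = 9; -14 < 9 — OK.

The assignment fails constraints 1, 9, and 10.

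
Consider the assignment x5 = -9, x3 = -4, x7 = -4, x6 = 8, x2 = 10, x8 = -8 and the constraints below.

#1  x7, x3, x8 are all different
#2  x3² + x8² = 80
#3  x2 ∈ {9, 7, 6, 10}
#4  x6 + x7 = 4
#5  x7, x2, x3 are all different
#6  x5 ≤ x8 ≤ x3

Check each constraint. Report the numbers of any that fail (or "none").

Constraints 1, 5 do not hold.

#1 x7 = x3 = -4, not all different — fails.
#2 x3² + x8² = (-4)² + (-8)² = 16 + 64 = 80 — holds.
#3 x2 = 10 is in {9, 7, 6, 10} — holds.
#4 x6 + x7 = 8 + (-4) = 4 — holds.
#5 x7 = x3 = -4, not all different — fails.
#6 values -9 ≤ -8 ≤ -4 — holds.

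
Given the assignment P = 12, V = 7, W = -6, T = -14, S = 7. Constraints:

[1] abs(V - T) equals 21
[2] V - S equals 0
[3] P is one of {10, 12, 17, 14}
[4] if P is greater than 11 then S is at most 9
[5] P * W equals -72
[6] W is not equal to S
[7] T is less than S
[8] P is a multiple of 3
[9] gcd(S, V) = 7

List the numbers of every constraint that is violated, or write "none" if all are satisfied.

No violations.

[1] abs(7 - (-14)) = 21  ✔
[2] V - S = 7 - 7 = 0  ✔
[3] P = 12 is in {10, 12, 17, 14}  ✔
[4] P = 12 > 11, so we need S ≤ 9; S = 7 ≤ 9  ✔
[5] P * W = 12 * (-6) = -72  ✔
[6] W = -6, S = 7; distinct  ✔
[7] T = -14, S = 7; -14 < 7  ✔
[8] 12 / 3 = 4, so 3 divides 12  ✔
[9] gcd(7, 7) = 7  ✔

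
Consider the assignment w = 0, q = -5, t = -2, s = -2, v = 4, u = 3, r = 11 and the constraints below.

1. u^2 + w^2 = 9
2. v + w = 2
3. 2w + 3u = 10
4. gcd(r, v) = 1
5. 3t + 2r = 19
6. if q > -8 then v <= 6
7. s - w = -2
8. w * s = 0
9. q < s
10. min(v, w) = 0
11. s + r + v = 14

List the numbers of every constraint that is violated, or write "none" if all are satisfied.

Constraints 2, 3, 5, and 11 do not hold.

1. u^2 + w^2 = 3^2 + 0^2 = 9 + 0 = 9  holds
2. v + w = 4 + 0 = 4, not 2  fails
3. 2w + 3u = 2(0) + 3(3) = 9, not 10  fails
4. gcd(11, 4) = 1  holds
5. 3t + 2r = 3(-2) + 2(11) = 16, not 19  fails
6. q = -5 > -8, so we need v ≤ 6; v = 4 ≤ 6  holds
7. s - w = -2 - 0 = -2  holds
8. w * s = 0 * (-2) = 0  holds
9. q = -5, s = -2; -5 < -2  holds
10. min(4, 0) = 0  holds
11. s + r + v = -2 + 11 + 4 = 13, not 14  fails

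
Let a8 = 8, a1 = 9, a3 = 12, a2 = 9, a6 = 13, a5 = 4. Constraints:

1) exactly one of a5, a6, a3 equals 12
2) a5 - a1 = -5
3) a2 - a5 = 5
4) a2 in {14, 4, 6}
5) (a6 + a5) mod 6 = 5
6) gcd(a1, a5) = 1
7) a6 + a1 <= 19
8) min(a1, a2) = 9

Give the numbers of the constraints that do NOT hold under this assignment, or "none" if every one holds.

Violated: 4 and 7.

1) a5=4, a6=13, a3=12; 1 of them equals 12 — holds.
2) a5 - a1 = 4 - 9 = -5 — holds.
3) a2 - a5 = 9 - 4 = 5 — holds.
4) a2 = 9 is not in {14, 4, 6} — does not hold.
5) a6 + a5 = 17; 17 mod 6 = 5 — holds.
6) gcd(9, 4) = 1 — holds.
7) a6 + a1 = 13 + 9 = 22; 22 > 19, bound 19 not met — does not hold.
8) min(9, 9) = 9 — holds.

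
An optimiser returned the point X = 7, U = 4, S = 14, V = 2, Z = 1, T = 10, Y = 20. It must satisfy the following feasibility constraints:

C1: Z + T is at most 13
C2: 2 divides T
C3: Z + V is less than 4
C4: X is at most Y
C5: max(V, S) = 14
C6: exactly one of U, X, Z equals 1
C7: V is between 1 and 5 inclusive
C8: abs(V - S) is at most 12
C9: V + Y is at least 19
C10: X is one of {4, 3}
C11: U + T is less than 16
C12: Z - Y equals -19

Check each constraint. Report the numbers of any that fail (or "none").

The assignment fails constraint 10.

C1: Z + T = 1 + 10 = 11; 11 ≤ 13 — holds.
C2: 10 / 2 = 5, so 2 divides 10 — holds.
C3: Z + V = 1 + 2 = 3; 3 < 4 — holds.
C4: X = 7, Y = 20; 7 ≤ 20 — holds.
C5: max(2, 14) = 14 — holds.
C6: U=4, X=7, Z=1; 1 of them equals 1 — holds.
C7: V = 2 lies in [1, 5] — holds.
C8: abs(2 - 14) = 12; 12 ≤ 12 — holds.
C9: V + Y = 2 + 20 = 22; 22 ≥ 19 — holds.
C10: X = 7 is not in {4, 3} — fails.
C11: U + T = 4 + 10 = 14; 14 < 16 — holds.
C12: Z - Y = 1 - 20 = -19 — holds.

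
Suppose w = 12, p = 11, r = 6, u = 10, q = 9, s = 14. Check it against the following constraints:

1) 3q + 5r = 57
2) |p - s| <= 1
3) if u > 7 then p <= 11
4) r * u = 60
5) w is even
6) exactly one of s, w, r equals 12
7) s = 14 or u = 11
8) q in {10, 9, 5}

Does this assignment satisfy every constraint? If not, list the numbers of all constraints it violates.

Violated: 2.

1) 3q + 5r = 3(9) + 5(6) = 57  yes
2) |11 - 14| = 3; 3 > 1, exceeds bound 1  no
3) u = 10 > 7, so we need p ≤ 11; p = 11 ≤ 11  yes
4) r * u = 6 * 10 = 60  yes
5) w = 12 is even  yes
6) s=14, w=12, r=6; 1 of them equals 12  yes
7) s = 14 = 14 (first disjunct)  yes
8) q = 9 is in {10, 9, 5}  yes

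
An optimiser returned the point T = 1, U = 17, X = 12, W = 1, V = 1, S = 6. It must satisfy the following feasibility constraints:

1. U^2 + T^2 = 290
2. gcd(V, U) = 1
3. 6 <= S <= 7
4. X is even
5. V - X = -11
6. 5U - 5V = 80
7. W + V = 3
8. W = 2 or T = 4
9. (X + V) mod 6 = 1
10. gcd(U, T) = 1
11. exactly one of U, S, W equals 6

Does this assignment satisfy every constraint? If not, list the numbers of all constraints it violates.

1. U^2 + T^2 = 17^2 + 1^2 = 289 + 1 = 290 — holds.
2. gcd(1, 17) = 1 — holds.
3. S = 6 lies in [6, 7] — holds.
4. X = 12 is even — holds.
5. V - X = 1 - 12 = -11 — holds.
6. 5U - 5V = 5(17) - 5(1) = 80 — holds.
7. W + V = 1 + 1 = 2, not 3 — fails.
8. W = 1 ≠ 2 and T = 1 ≠ 4; both disjuncts false — fails.
9. X + V = 13; 13 mod 6 = 1 — holds.
10. gcd(17, 1) = 1 — holds.
11. U=17, S=6, W=1; 1 of them equals 6 — holds.

Constraints 7 and 8 are violated.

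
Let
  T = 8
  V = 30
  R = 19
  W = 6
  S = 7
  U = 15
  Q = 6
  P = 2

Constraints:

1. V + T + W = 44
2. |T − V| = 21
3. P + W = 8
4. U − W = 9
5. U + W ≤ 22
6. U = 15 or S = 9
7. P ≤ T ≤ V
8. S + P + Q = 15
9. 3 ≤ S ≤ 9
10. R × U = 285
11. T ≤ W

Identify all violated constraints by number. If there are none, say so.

1. V + T + W = 30 + 8 + 6 = 44  ✓
2. |8 − 30| = 22, not 21  ✗
3. P + W = 2 + 6 = 8  ✓
4. U − W = 15 − 6 = 9  ✓
5. U + W = 15 + 6 = 21; 21 ≤ 22  ✓
6. U = 15 = 15 (first disjunct)  ✓
7. values 2 ≤ 8 ≤ 30  ✓
8. S + P + Q = 7 + 2 + 6 = 15  ✓
9. S = 7 lies in [3, 9]  ✓
10. R × U = 19 × 15 = 285  ✓
11. T = 8, W = 6; 8 > 6 (want ≤)  ✗

The assignment fails constraints 2 and 11.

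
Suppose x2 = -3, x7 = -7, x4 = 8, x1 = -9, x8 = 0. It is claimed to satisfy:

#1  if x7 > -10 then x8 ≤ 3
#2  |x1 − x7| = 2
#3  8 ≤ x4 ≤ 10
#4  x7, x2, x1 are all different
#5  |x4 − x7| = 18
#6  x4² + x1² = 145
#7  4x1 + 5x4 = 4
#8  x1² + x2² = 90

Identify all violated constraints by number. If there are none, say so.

#1 x7 = -7 > -10, so we need x8 ≤ 3; x8 = 0 ≤ 3  holds
#2 |-9 − (-7)| = 2  holds
#3 x4 = 8 lies in [8, 10]  holds
#4 values -7, -3, -9 are pairwise distinct  holds
#5 |8 − (-7)| = 15, not 18  fails
#6 x4² + x1² = 8² + (-9)² = 64 + 81 = 145  holds
#7 4x1 + 5x4 = 4(-9) + 5(8) = 4  holds
#8 x1² + x2² = (-9)² + (-3)² = 81 + 9 = 90  holds

No — constraint 5 is not satisfied.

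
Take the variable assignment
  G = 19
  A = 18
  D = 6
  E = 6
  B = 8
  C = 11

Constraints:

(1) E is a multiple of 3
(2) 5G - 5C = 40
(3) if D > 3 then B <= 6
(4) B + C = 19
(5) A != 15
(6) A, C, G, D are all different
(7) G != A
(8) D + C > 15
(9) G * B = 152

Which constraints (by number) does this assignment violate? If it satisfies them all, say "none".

Violated: 3.

(1) 6 / 3 = 2, so 3 divides 6 — holds.
(2) 5G - 5C = 5(19) - 5(11) = 40 — holds.
(3) D = 6 > 3, so we need B ≤ 6; but B = 8 > 6 — fails.
(4) B + C = 8 + 11 = 19 — holds.
(5) A = 18, and 18 ≠ 15 — holds.
(6) values 18, 11, 19, 6 are pairwise distinct — holds.
(7) G = 19, A = 18; distinct — holds.
(8) D + C = 6 + 11 = 17; 17 > 15 — holds.
(9) G * B = 19 * 8 = 152 — holds.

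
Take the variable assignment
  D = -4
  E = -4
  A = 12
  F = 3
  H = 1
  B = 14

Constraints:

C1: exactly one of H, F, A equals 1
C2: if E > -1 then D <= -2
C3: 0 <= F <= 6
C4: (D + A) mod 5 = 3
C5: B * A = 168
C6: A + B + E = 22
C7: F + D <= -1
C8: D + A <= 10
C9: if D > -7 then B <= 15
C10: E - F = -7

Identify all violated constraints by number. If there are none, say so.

C1: H=1, F=3, A=12; 1 of them equals 1 — satisfied.
C2: E = -4, not > -1; antecedent false, conditional vacuously true — satisfied.
C3: F = 3 lies in [0, 6] — satisfied.
C4: D + A = 8; 8 mod 5 = 3 — satisfied.
C5: B * A = 14 * 12 = 168 — satisfied.
C6: A + B + E = 12 + 14 + (-4) = 22 — satisfied.
C7: F + D = 3 + (-4) = -1; -1 ≤ -1 — satisfied.
C8: D + A = -4 + 12 = 8; 8 ≤ 10 — satisfied.
C9: D = -4 > -7, so we need B ≤ 15; B = 14 ≤ 15 — satisfied.
C10: E - F = -4 - 3 = -7 — satisfied.

The assignment satisfies every constraint.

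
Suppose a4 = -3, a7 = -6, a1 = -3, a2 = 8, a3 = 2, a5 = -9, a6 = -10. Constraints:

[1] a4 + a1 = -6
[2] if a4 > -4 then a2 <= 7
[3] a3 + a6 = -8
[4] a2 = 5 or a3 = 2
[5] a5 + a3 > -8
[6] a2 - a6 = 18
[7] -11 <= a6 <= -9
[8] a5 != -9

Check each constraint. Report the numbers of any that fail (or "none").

The assignment fails constraints 2 and 8.

[1] a4 + a1 = -3 + (-3) = -6  true
[2] a4 = -3 > -4, so we need a2 ≤ 7; but a2 = 8 > 7  false
[3] a3 + a6 = 2 + (-10) = -8  true
[4] a2 = 8 ≠ 5, but a3 = 2 = 2 (second disjunct)  true
[5] a5 + a3 = -9 + 2 = -7; -7 > -8  true
[6] a2 - a6 = 8 - (-10) = 18  true
[7] a6 = -10 lies in [-11, -9]  true
[8] a5 = -9, but -9 is required to differ  false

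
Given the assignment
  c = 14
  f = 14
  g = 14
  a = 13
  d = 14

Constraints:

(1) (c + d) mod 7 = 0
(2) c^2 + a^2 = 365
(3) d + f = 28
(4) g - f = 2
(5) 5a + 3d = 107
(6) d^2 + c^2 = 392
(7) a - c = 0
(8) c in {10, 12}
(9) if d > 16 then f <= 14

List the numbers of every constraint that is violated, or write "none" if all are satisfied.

Constraints 4, 7, and 8 are violated.

(1) c + d = 28; 28 mod 7 = 0 — satisfied.
(2) c^2 + a^2 = 14^2 + 13^2 = 196 + 169 = 365 — satisfied.
(3) d + f = 14 + 14 = 28 — satisfied.
(4) g - f = 14 - 14 = 0, not 2 — violated.
(5) 5a + 3d = 5(13) + 3(14) = 107 — satisfied.
(6) d^2 + c^2 = 14^2 + 14^2 = 196 + 196 = 392 — satisfied.
(7) a - c = 13 - 14 = -1, not 0 — violated.
(8) c = 14 is not in {10, 12} — violated.
(9) d = 14, not > 16; antecedent false, conditional vacuously true — satisfied.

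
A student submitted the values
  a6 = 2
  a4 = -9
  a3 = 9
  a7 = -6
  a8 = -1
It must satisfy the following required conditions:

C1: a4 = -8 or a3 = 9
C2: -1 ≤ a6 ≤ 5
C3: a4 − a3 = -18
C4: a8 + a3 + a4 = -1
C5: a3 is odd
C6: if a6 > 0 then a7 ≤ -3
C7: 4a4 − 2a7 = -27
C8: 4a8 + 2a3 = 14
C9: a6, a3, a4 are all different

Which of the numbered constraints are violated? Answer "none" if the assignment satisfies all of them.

C1: a4 = -9 ≠ -8, but a3 = 9 = 9 (second disjunct)  ✓
C2: a6 = 2 lies in [-1, 5]  ✓
C3: a4 − a3 = -9 − 9 = -18  ✓
C4: a8 + a3 + a4 = -1 + 9 + (-9) = -1  ✓
C5: a3 = 9 is odd  ✓
C6: a6 = 2 > 0, so we need a7 ≤ -3; a7 = -6 ≤ -3  ✓
C7: 4a4 − 2a7 = 4(-9) − 2(-6) = -24, not -27  ✗
C8: 4a8 + 2a3 = 4(-1) + 2(9) = 14  ✓
C9: values 2, 9, -9 are pairwise distinct  ✓

Violated: 7.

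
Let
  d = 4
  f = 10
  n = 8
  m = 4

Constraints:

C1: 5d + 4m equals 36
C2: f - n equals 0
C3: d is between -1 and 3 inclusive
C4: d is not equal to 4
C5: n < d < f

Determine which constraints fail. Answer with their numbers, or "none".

No — constraints 2, 3, 4, 5 are not satisfied.

C1: 5d + 4m = 5(4) + 4(4) = 36 — satisfied.
C2: f - n = 10 - 8 = 2, not 0 — violated.
C3: d = 4 is outside [-1, 3] — violated.
C4: d = 4, but 4 is required to differ — violated.
C5: values 8, 4, 10; n = 8 is not < d = 4 — violated.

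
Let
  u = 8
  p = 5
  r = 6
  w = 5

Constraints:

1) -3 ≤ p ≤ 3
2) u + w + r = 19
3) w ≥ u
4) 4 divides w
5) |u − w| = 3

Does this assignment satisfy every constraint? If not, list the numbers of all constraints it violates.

1) p = 5 is outside [-3, 3] — does not hold.
2) u + w + r = 8 + 5 + 6 = 19 — holds.
3) w = 5, u = 8; 5 < 8 (want ≥) — does not hold.
4) 5 = 4×1 + 1, so 4 does not divide 5 — does not hold.
5) |8 − 5| = 3 — holds.

No — constraints 1, 3, 4 are not satisfied.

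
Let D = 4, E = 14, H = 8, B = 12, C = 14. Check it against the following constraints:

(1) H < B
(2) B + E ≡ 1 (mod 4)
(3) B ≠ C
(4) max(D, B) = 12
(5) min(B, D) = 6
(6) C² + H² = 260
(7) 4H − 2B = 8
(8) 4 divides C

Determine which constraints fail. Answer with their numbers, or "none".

Constraints 2, 5, and 8 are violated.

(1) H = 8, B = 12; 8 < 12  OK
(2) B + E = 26; 26 mod 4 = 2, not 1  FAIL
(3) B = 12, C = 14; distinct  OK
(4) max(4, 12) = 12  OK
(5) min(12, 4) = 4, not 6  FAIL
(6) C² + H² = 14² + 8² = 196 + 64 = 260  OK
(7) 4H − 2B = 4(8) − 2(12) = 8  OK
(8) 14 = 4×3 + 2, so 4 does not divide 14  FAIL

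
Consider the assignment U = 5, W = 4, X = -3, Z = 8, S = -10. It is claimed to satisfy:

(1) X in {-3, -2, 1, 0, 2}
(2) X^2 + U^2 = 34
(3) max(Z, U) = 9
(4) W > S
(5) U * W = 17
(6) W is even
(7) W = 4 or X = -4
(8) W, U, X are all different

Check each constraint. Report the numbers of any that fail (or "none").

(1) X = -3 is in {-3, -2, 1, 0, 2}  ✓
(2) X^2 + U^2 = (-3)^2 + 5^2 = 9 + 25 = 34  ✓
(3) max(8, 5) = 8, not 9  ✗
(4) W = 4, S = -10; 4 > -10  ✓
(5) U * W = 5 * 4 = 20, not 17  ✗
(6) W = 4 is even  ✓
(7) W = 4 = 4 (first disjunct)  ✓
(8) values 4, 5, -3 are pairwise distinct  ✓

No — constraints 3, 5 are not satisfied.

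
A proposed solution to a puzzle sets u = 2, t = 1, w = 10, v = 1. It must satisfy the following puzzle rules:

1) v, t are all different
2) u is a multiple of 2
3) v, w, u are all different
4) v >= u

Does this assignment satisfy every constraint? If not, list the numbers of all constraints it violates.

1) v = t = 1, not all different — fails.
2) 2 / 2 = 1, so 2 divides 2 — holds.
3) values 1, 10, 2 are pairwise distinct — holds.
4) v = 1, u = 2; 1 < 2 (want ≥) — fails.

Violated: 1 and 4.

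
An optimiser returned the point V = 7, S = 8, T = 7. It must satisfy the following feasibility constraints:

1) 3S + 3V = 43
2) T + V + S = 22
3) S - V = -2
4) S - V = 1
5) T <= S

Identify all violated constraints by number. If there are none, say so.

Violated: 1 and 3.

1) 3S + 3V = 3(8) + 3(7) = 45, not 43  fails
2) T + V + S = 7 + 7 + 8 = 22  holds
3) S - V = 8 - 7 = 1, not -2  fails
4) S - V = 8 - 7 = 1  holds
5) T = 7, S = 8; 7 ≤ 8  holds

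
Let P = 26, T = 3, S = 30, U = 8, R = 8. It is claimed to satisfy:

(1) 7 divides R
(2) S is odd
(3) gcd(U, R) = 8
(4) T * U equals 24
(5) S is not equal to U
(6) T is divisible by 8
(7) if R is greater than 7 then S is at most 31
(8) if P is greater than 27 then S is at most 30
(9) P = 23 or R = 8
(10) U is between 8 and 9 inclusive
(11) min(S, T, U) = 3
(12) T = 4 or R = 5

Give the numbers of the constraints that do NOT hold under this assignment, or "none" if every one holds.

(1) 8 = 7*1 + 1, so 7 does not divide 8  ✗
(2) S = 30 is even  ✗
(3) gcd(8, 8) = 8  ✓
(4) T * U = 3 * 8 = 24  ✓
(5) S = 30, U = 8; distinct  ✓
(6) 3 = 8*0 + 3, so 8 does not divide 3  ✗
(7) R = 8 > 7, so we need S ≤ 31; S = 30 ≤ 31  ✓
(8) P = 26, not > 27; antecedent false, conditional vacuously true  ✓
(9) P = 26 ≠ 23, but R = 8 = 8 (second disjunct)  ✓
(10) U = 8 lies in [8, 9]  ✓
(11) min(30, 3, 8) = 3  ✓
(12) T = 3 ≠ 4 and R = 8 ≠ 5; both disjuncts false  ✗

Violated: 1, 2, 6, 12.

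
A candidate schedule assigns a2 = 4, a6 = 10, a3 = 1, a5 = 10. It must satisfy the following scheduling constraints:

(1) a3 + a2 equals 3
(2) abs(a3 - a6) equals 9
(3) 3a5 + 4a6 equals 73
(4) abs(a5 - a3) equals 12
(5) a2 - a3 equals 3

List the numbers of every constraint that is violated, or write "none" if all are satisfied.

(1) a3 + a2 = 1 + 4 = 5, not 3 — violated.
(2) abs(1 - 10) = 9 — satisfied.
(3) 3a5 + 4a6 = 3(10) + 4(10) = 70, not 73 — violated.
(4) abs(10 - 1) = 9, not 12 — violated.
(5) a2 - a3 = 4 - 1 = 3 — satisfied.

Constraints 1, 3, and 4 do not hold.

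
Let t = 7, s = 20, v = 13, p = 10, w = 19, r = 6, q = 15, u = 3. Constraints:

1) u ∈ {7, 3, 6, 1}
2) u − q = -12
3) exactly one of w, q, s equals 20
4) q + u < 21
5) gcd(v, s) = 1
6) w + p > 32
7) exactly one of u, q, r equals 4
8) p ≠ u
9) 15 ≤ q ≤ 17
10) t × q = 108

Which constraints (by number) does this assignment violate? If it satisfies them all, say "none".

Constraints 6, 7, and 10 do not hold.

1) u = 3 is in {7, 3, 6, 1}  holds
2) u − q = 3 − 15 = -12  holds
3) w=19, q=15, s=20; 1 of them equals 20  holds
4) q + u = 15 + 3 = 18; 18 < 21  holds
5) gcd(13, 20) = 1  holds
6) w + p = 19 + 10 = 29; 29 ≤ 32, bound 32 not met  fails
7) u=3, q=15, r=6; 0 of them equal 4, not exactly one  fails
8) p = 10, u = 3; distinct  holds
9) q = 15 lies in [15, 17]  holds
10) t × q = 7 × 15 = 105, not 108  fails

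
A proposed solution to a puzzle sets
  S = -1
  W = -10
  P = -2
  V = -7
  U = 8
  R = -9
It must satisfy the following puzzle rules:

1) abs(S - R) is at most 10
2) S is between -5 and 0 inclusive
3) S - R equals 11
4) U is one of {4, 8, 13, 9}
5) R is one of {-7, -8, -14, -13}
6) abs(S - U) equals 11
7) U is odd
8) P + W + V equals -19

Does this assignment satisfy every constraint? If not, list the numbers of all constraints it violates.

No — constraints 3, 5, 6, 7 are not satisfied.

1) abs(-1 - (-9)) = 8; 8 ≤ 10  ✓
2) S = -1 lies in [-5, 0]  ✓
3) S - R = -1 - (-9) = 8, not 11  ✗
4) U = 8 is in {4, 8, 13, 9}  ✓
5) R = -9 is not in {-7, -8, -14, -13}  ✗
6) abs(-1 - 8) = 9, not 11  ✗
7) U = 8 is even  ✗
8) P + W + V = -2 + (-10) + (-7) = -19  ✓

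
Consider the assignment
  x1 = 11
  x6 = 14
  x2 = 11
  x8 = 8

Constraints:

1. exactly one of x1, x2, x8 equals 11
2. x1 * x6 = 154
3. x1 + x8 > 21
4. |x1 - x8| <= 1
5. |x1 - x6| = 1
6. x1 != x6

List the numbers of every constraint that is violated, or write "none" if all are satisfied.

1. x1=11, x2=11, x8=8; 2 of them equal 11, not exactly one  fails
2. x1 * x6 = 11 * 14 = 154  holds
3. x1 + x8 = 11 + 8 = 19; 19 ≤ 21, bound 21 not met  fails
4. |11 - 8| = 3; 3 > 1, exceeds bound 1  fails
5. |11 - 14| = 3, not 1  fails
6. x1 = 11, x6 = 14; distinct  holds

Constraints 1, 3, 4, and 5 do not hold.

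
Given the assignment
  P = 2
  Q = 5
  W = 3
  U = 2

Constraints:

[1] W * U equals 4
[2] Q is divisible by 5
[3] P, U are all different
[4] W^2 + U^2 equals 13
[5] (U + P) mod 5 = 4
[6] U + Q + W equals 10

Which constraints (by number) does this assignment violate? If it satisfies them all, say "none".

Violated: 1, 3.

[1] W * U = 3 * 2 = 6, not 4  ✗
[2] 5 / 5 = 1, so 5 divides 5  ✓
[3] P = U = 2, not all different  ✗
[4] W^2 + U^2 = 3^2 + 2^2 = 9 + 4 = 13  ✓
[5] U + P = 4; 4 mod 5 = 4  ✓
[6] U + Q + W = 2 + 5 + 3 = 10  ✓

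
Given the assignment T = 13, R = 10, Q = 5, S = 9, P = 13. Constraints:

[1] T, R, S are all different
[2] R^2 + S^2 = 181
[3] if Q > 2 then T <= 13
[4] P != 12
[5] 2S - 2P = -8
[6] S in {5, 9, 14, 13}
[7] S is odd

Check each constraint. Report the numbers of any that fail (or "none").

The assignment satisfies every constraint.

[1] values 13, 10, 9 are pairwise distinct — holds.
[2] R^2 + S^2 = 10^2 + 9^2 = 100 + 81 = 181 — holds.
[3] Q = 5 > 2, so we need T ≤ 13; T = 13 ≤ 13 — holds.
[4] P = 13, and 13 ≠ 12 — holds.
[5] 2S - 2P = 2(9) - 2(13) = -8 — holds.
[6] S = 9 is in {5, 9, 14, 13} — holds.
[7] S = 9 is odd — holds.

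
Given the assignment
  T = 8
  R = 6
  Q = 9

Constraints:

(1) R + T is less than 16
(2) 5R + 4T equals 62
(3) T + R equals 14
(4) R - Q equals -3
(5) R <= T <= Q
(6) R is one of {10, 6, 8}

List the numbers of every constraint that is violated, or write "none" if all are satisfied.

All constraints are satisfied.

(1) R + T = 6 + 8 = 14; 14 < 16 — holds.
(2) 5R + 4T = 5(6) + 4(8) = 62 — holds.
(3) T + R = 8 + 6 = 14 — holds.
(4) R - Q = 6 - 9 = -3 — holds.
(5) values 6 <= 8 <= 9 — holds.
(6) R = 6 is in {10, 6, 8} — holds.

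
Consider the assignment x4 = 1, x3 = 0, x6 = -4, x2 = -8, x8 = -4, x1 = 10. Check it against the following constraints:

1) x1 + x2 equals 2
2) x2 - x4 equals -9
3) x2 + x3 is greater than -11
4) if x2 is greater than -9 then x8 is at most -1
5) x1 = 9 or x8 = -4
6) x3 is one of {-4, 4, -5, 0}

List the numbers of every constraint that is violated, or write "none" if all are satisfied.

1) x1 + x2 = 10 + (-8) = 2 — OK.
2) x2 - x4 = -8 - 1 = -9 — OK.
3) x2 + x3 = -8 + 0 = -8; -8 > -11 — OK.
4) x2 = -8 > -9, so we need x8 ≤ -1; x8 = -4 ≤ -1 — OK.
5) x1 = 10 ≠ 9, but x8 = -4 = -4 (second disjunct) — OK.
6) x3 = 0 is in {-4, 4, -5, 0} — OK.

None — every constraint holds.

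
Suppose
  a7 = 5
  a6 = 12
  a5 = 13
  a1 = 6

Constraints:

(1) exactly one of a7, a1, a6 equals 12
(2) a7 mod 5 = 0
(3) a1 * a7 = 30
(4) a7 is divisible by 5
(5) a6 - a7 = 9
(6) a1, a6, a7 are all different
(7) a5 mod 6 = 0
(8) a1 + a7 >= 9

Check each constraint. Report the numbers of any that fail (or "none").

(1) a7=5, a1=6, a6=12; 1 of them equals 12  ✓
(2) 5 mod 5 = 0  ✓
(3) a1 * a7 = 6 * 5 = 30  ✓
(4) 5 / 5 = 1, so 5 divides 5  ✓
(5) a6 - a7 = 12 - 5 = 7, not 9  ✗
(6) values 6, 12, 5 are pairwise distinct  ✓
(7) 13 mod 6 = 1, not 0  ✗
(8) a1 + a7 = 6 + 5 = 11; 11 ≥ 9  ✓

Constraints 5 and 7 do not hold.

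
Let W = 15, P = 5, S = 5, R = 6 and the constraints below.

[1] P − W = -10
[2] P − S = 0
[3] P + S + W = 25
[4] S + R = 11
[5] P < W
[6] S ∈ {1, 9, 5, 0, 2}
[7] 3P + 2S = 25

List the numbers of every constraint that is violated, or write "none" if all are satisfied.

[1] P − W = 5 − 15 = -10 — satisfied.
[2] P − S = 5 − 5 = 0 — satisfied.
[3] P + S + W = 5 + 5 + 15 = 25 — satisfied.
[4] S + R = 5 + 6 = 11 — satisfied.
[5] P = 5, W = 15; 5 < 15 — satisfied.
[6] S = 5 is in {1, 9, 5, 0, 2} — satisfied.
[7] 3P + 2S = 3(5) + 2(5) = 25 — satisfied.

All constraints are satisfied.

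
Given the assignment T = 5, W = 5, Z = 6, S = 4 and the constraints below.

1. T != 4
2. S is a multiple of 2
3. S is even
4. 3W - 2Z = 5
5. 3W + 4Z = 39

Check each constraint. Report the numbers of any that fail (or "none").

The assignment fails constraint 4.

1. T = 5, and 5 ≠ 4 — OK.
2. 4 / 2 = 2, so 2 divides 4 — OK.
3. S = 4 is even — OK.
4. 3W - 2Z = 3(5) - 2(6) = 3, not 5 — violated.
5. 3W + 4Z = 3(5) + 4(6) = 39 — OK.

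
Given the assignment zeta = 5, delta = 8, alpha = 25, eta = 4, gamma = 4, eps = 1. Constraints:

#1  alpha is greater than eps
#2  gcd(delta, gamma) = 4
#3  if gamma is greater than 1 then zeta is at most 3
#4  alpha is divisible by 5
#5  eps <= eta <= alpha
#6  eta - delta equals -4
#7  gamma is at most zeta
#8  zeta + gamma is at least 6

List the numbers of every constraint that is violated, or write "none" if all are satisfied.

The assignment fails constraint 3.

#1 alpha = 25, eps = 1; 25 > 1 — OK.
#2 gcd(8, 4) = 4 — OK.
#3 gamma = 4 > 1, so we need zeta ≤ 3; but zeta = 5 > 3 — violated.
#4 25 / 5 = 5, so 5 divides 25 — OK.
#5 values 1 <= 4 <= 25 — OK.
#6 eta - delta = 4 - 8 = -4 — OK.
#7 gamma = 4, zeta = 5; 4 ≤ 5 — OK.
#8 zeta + gamma = 5 + 4 = 9; 9 ≥ 6 — OK.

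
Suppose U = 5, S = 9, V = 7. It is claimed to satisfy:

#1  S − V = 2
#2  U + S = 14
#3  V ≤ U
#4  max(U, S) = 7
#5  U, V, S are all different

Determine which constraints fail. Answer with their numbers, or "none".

#1 S − V = 9 − 7 = 2  ✔
#2 U + S = 5 + 9 = 14  ✔
#3 V = 7, U = 5; 7 > 5 (want ≤)  ✘
#4 max(5, 9) = 9, not 7  ✘
#5 values 5, 7, 9 are pairwise distinct  ✔

Violated: 3 and 4.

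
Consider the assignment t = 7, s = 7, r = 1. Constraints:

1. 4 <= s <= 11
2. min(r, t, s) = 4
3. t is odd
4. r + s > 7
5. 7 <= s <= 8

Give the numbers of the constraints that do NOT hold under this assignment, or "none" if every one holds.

The assignment fails constraint 2.

1. s = 7 lies in [4, 11] — OK.
2. min(1, 7, 7) = 1, not 4 — violated.
3. t = 7 is odd — OK.
4. r + s = 1 + 7 = 8; 8 > 7 — OK.
5. s = 7 lies in [7, 8] — OK.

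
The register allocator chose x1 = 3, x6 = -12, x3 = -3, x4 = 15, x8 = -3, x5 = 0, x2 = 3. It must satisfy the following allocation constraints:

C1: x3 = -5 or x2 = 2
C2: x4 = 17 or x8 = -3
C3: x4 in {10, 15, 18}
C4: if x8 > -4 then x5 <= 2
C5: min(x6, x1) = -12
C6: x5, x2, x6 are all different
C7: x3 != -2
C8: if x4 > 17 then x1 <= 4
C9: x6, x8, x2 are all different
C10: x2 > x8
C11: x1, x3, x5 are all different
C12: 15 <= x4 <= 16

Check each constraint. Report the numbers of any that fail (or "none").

C1: x3 = -3 ≠ -5 and x2 = 3 ≠ 2; both disjuncts false  ✗
C2: x4 = 15 ≠ 17, but x8 = -3 = -3 (second disjunct)  ✓
C3: x4 = 15 is in {10, 15, 18}  ✓
C4: x8 = -3 > -4, so we need x5 ≤ 2; x5 = 0 ≤ 2  ✓
C5: min(-12, 3) = -12  ✓
C6: values 0, 3, -12 are pairwise distinct  ✓
C7: x3 = -3, and -3 ≠ -2  ✓
C8: x4 = 15, not > 17; antecedent false, conditional vacuously true  ✓
C9: values -12, -3, 3 are pairwise distinct  ✓
C10: x2 = 3, x8 = -3; 3 > -3  ✓
C11: values 3, -3, 0 are pairwise distinct  ✓
C12: x4 = 15 lies in [15, 16]  ✓

The assignment fails constraint 1.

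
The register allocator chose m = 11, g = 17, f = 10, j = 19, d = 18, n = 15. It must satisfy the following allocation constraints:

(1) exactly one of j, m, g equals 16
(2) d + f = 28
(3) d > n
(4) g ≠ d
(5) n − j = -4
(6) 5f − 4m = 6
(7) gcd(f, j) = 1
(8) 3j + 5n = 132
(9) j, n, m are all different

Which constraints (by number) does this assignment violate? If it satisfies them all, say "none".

The assignment fails constraint 1.

(1) j=19, m=11, g=17; 0 of them equal 16, not exactly one  ✗
(2) d + f = 18 + 10 = 28  ✓
(3) d = 18, n = 15; 18 > 15  ✓
(4) g = 17, d = 18; distinct  ✓
(5) n − j = 15 − 19 = -4  ✓
(6) 5f − 4m = 5(10) − 4(11) = 6  ✓
(7) gcd(10, 19) = 1  ✓
(8) 3j + 5n = 3(19) + 5(15) = 132  ✓
(9) values 19, 15, 11 are pairwise distinct  ✓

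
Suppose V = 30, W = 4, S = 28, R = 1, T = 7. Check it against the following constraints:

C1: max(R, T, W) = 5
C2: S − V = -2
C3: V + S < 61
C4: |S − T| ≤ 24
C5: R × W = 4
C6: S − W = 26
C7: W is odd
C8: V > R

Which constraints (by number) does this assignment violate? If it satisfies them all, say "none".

No — constraints 1, 6, and 7 are not satisfied.

C1: max(1, 7, 4) = 7, not 5 — violated.
C2: S − V = 28 − 30 = -2 — satisfied.
C3: V + S = 30 + 28 = 58; 58 < 61 — satisfied.
C4: |28 − 7| = 21; 21 ≤ 24 — satisfied.
C5: R × W = 1 × 4 = 4 — satisfied.
C6: S − W = 28 − 4 = 24, not 26 — violated.
C7: W = 4 is even — violated.
C8: V = 30, R = 1; 30 > 1 — satisfied.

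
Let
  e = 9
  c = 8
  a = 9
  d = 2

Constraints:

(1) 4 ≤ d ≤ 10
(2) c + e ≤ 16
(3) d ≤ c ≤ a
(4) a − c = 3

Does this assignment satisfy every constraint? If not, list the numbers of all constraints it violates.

(1) d = 2 is outside [4, 10]  no
(2) c + e = 8 + 9 = 17; 17 > 16, bound 16 not met  no
(3) values 2 ≤ 8 ≤ 9  yes
(4) a − c = 9 − 8 = 1, not 3  no

Constraints 1, 2, 4 do not hold.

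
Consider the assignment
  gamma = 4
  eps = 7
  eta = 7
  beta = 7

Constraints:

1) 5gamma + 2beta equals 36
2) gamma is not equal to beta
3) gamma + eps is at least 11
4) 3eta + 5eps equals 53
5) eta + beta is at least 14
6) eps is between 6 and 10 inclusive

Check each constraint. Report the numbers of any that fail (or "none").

No — constraints 1 and 4 are not satisfied.

1) 5gamma + 2beta = 5(4) + 2(7) = 34, not 36 — fails.
2) gamma = 4, beta = 7; distinct — holds.
3) gamma + eps = 4 + 7 = 11; 11 ≥ 11 — holds.
4) 3eta + 5eps = 3(7) + 5(7) = 56, not 53 — fails.
5) eta + beta = 7 + 7 = 14; 14 ≥ 14 — holds.
6) eps = 7 lies in [6, 10] — holds.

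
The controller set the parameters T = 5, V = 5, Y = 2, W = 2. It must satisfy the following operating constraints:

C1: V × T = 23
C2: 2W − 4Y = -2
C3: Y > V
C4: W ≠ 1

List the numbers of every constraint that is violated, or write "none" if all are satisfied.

C1: V × T = 5 × 5 = 25, not 23  ✗
C2: 2W − 4Y = 2(2) − 4(2) = -4, not -2  ✗
C3: Y = 2, V = 5; 2 ≤ 5 (want >)  ✗
C4: W = 2, and 2 ≠ 1  ✓

Constraints 1, 2, and 3 are violated.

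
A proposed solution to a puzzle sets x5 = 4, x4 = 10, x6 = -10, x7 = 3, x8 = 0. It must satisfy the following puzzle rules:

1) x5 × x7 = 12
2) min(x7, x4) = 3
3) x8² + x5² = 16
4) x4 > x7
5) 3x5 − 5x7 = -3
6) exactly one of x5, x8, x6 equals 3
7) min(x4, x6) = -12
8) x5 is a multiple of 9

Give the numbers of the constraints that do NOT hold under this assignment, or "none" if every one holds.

1) x5 × x7 = 4 × 3 = 12 — OK.
2) min(3, 10) = 3 — OK.
3) x8² + x5² = 0² + 4² = 0 + 16 = 16 — OK.
4) x4 = 10, x7 = 3; 10 > 3 — OK.
5) 3x5 − 5x7 = 3(4) − 5(3) = -3 — OK.
6) x5=4, x8=0, x6=-10; 0 of them equal 3, not exactly one — violated.
7) min(10, -10) = -10, not -12 — violated.
8) 4 = 9×0 + 4, so 9 does not divide 4 — violated.

Constraints 6, 7, 8 do not hold.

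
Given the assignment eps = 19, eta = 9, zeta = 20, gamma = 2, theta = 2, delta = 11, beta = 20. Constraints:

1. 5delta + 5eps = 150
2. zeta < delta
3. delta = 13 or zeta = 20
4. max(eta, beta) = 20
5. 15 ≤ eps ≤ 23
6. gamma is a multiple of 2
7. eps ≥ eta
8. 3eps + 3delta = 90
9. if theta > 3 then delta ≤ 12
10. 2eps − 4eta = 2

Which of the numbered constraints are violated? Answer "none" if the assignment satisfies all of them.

1. 5delta + 5eps = 5(11) + 5(19) = 150  true
2. zeta = 20, delta = 11; 20 ≥ 11 (want <)  false
3. delta = 11 ≠ 13, but zeta = 20 = 20 (second disjunct)  true
4. max(9, 20) = 20  true
5. eps = 19 lies in [15, 23]  true
6. 2 / 2 = 1, so 2 divides 2  true
7. eps = 19, eta = 9; 19 ≥ 9  true
8. 3eps + 3delta = 3(19) + 3(11) = 90  true
9. theta = 2, not > 3; antecedent false, conditional vacuously true  true
10. 2eps − 4eta = 2(19) − 4(9) = 2  true

No — constraint 2 is not satisfied.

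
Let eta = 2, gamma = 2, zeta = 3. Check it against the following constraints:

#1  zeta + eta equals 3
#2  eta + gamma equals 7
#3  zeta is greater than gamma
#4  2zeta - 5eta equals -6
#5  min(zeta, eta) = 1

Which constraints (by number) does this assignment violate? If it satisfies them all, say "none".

#1 zeta + eta = 3 + 2 = 5, not 3  FAIL
#2 eta + gamma = 2 + 2 = 4, not 7  FAIL
#3 zeta = 3, gamma = 2; 3 > 2  OK
#4 2zeta - 5eta = 2(3) - 5(2) = -4, not -6  FAIL
#5 min(3, 2) = 2, not 1  FAIL

The assignment fails constraints 1, 2, 4, and 5.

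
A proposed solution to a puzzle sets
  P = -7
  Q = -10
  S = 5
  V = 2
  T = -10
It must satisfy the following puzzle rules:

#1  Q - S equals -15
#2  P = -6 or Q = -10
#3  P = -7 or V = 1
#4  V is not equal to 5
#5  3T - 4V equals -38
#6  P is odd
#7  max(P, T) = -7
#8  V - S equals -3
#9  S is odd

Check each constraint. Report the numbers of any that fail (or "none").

#1 Q - S = -10 - 5 = -15  ✔
#2 P = -7 ≠ -6, but Q = -10 = -10 (second disjunct)  ✔
#3 P = -7 = -7 (first disjunct)  ✔
#4 V = 2, and 2 ≠ 5  ✔
#5 3T - 4V = 3(-10) - 4(2) = -38  ✔
#6 P = -7 is odd  ✔
#7 max(-7, -10) = -7  ✔
#8 V - S = 2 - 5 = -3  ✔
#9 S = 5 is odd  ✔

The assignment satisfies every constraint.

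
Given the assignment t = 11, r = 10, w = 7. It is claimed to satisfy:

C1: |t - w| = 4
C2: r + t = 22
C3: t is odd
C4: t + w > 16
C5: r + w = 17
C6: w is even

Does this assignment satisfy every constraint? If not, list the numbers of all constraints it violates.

The assignment fails constraints 2 and 6.

C1: |11 - 7| = 4 — holds.
C2: r + t = 10 + 11 = 21, not 22 — fails.
C3: t = 11 is odd — holds.
C4: t + w = 11 + 7 = 18; 18 > 16 — holds.
C5: r + w = 10 + 7 = 17 — holds.
C6: w = 7 is odd — fails.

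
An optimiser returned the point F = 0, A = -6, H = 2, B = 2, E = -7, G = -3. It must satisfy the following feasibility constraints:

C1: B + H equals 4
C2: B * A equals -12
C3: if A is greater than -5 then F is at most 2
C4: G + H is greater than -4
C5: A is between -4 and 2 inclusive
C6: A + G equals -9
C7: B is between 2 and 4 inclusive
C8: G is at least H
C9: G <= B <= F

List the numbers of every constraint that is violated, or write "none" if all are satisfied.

C1: B + H = 2 + 2 = 4 — holds.
C2: B * A = 2 * (-6) = -12 — holds.
C3: A = -6, not > -5; antecedent false, conditional vacuously true — holds.
C4: G + H = -3 + 2 = -1; -1 > -4 — holds.
C5: A = -6 is outside [-4, 2] — does not hold.
C6: A + G = -6 + (-3) = -9 — holds.
C7: B = 2 lies in [2, 4] — holds.
C8: G = -3, H = 2; -3 < 2 (want ≥) — does not hold.
C9: values -3, 2, 0; B = 2 is not <= F = 0 — does not hold.

The assignment fails constraints 5, 8, and 9.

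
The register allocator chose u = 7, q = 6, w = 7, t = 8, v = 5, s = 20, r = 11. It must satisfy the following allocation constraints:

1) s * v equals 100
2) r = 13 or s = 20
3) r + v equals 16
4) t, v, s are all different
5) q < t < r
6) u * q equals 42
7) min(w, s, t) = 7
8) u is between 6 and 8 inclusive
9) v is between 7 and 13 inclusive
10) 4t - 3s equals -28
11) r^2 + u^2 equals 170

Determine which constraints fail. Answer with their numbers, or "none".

1) s * v = 20 * 5 = 100  holds
2) r = 11 ≠ 13, but s = 20 = 20 (second disjunct)  holds
3) r + v = 11 + 5 = 16  holds
4) values 8, 5, 20 are pairwise distinct  holds
5) values 6 < 8 < 11  holds
6) u * q = 7 * 6 = 42  holds
7) min(7, 20, 8) = 7  holds
8) u = 7 lies in [6, 8]  holds
9) v = 5 is outside [7, 13]  fails
10) 4t - 3s = 4(8) - 3(20) = -28  holds
11) r^2 + u^2 = 11^2 + 7^2 = 121 + 49 = 170  holds

Constraint 9 is violated.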